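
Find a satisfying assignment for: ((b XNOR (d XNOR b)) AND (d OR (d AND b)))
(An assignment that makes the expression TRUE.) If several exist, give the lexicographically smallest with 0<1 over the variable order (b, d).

b=0, d=1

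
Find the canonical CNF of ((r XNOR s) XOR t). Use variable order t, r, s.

(t OR r OR NOT s) AND (t OR NOT r OR s) AND (NOT t OR r OR s) AND (NOT t OR NOT r OR NOT s)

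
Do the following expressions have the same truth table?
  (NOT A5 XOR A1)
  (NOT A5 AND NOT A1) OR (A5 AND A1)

Yes, they are equivalent — the two output columns agree on all 4 assignments:
A5 | A1 | Expression 1 | Expression 2
-------------------------------------
0 | 0 | 1 | 1
0 | 1 | 0 | 0
1 | 0 | 0 | 0
1 | 1 | 1 | 1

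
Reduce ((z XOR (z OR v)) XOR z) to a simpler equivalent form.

By XOR self-cancellation ((E XOR v) XOR v = E):
= (z OR v)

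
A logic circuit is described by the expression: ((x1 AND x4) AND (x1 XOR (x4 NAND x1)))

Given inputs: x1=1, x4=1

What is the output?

Substituting: ((1 AND 1) AND (1 XOR (1 NAND 1)))
= 1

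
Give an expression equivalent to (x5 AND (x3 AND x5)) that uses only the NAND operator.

((x5 NAND ((x3 NAND x5) NAND (x3 NAND x5))) NAND (x5 NAND ((x3 NAND x5) NAND (x3 NAND x5))))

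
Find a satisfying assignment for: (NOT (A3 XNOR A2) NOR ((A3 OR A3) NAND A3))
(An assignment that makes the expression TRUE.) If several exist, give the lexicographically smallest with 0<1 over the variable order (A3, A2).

A3=1, A2=1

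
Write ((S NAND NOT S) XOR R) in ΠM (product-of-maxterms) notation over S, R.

ΠM(1, 3) = (S OR NOT R) AND (NOT S OR NOT R)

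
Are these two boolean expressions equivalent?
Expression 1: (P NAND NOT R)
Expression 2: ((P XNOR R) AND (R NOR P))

No. Counterexample: with R=1, P=0, Expression 1 = 1 but Expression 2 = 0.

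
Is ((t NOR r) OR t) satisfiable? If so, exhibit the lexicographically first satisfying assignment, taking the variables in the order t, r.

t=0, r=0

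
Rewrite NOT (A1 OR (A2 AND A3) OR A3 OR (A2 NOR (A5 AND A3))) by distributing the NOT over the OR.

NOT A1 AND NOT (A2 AND A3) AND NOT A3 AND NOT (A2 NOR (A5 AND A3))
De Morgan's: NOT(OR of terms) = AND of negations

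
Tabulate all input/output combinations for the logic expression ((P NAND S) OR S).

P | S | Output
--------------
0 | 0 | 1
0 | 1 | 1
1 | 0 | 1
1 | 1 | 1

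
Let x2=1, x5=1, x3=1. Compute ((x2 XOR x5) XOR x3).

Substituting: ((1 XOR 1) XOR 1)
= 1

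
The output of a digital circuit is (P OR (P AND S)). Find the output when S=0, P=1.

Substituting: (1 OR (1 AND 0))
= 1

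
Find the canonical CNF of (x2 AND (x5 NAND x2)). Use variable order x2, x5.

(x2 OR x5) AND (x2 OR NOT x5) AND (NOT x2 OR NOT x5)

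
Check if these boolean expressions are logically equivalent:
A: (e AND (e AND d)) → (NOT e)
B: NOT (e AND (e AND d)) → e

No, Inverse is not equivalent to original (counterexample: e=0, d=0)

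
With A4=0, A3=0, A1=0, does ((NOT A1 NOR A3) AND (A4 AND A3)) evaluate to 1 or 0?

Substituting: ((NOT 0 NOR 0) AND (0 AND 0))
= 0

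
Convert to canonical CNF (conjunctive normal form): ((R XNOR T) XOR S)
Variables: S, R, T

(S OR R OR NOT T) AND (S OR NOT R OR T) AND (NOT S OR R OR T) AND (NOT S OR NOT R OR NOT T)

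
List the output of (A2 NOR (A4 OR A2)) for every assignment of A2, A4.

A2 | A4 | Output
----------------
0 | 0 | 1
0 | 1 | 0
1 | 0 | 0
1 | 1 | 0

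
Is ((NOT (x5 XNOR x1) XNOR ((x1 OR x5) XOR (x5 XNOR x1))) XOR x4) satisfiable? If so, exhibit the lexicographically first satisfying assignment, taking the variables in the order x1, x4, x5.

x1=0, x4=0, x5=1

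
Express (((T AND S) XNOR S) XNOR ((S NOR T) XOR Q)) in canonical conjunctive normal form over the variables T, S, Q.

(T OR S OR NOT Q) AND (T OR NOT S OR NOT Q) AND (NOT T OR S OR Q) AND (NOT T OR NOT S OR Q)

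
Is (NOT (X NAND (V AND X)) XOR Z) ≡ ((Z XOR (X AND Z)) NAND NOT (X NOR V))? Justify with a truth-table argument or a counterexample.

No. Counterexample: with V=0, Z=0, X=0, Expression 1 = 0 but Expression 2 = 1.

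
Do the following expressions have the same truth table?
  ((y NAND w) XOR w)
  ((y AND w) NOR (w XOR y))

No. Counterexample: with y=1, w=0, Expression 1 = 1 but Expression 2 = 0.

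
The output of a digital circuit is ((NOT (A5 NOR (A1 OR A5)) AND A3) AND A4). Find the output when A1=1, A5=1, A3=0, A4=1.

Substituting: ((NOT (1 NOR (1 OR 1)) AND 0) AND 1)
= 0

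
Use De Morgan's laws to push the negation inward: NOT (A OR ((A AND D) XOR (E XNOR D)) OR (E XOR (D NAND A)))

NOT A AND NOT ((A AND D) XOR (E XNOR D)) AND NOT (E XOR (D NAND A))
De Morgan's: NOT(OR of terms) = AND of negations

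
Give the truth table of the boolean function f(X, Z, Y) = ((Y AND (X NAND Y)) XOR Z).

X | Z | Y | Output
------------------
0 | 0 | 0 | 0
0 | 0 | 1 | 1
0 | 1 | 0 | 1
0 | 1 | 1 | 0
1 | 0 | 0 | 0
1 | 0 | 1 | 0
1 | 1 | 0 | 1
1 | 1 | 1 | 1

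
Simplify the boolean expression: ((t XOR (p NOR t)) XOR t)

By XOR self-cancellation ((E XOR v) XOR v = E):
= (p NOR t)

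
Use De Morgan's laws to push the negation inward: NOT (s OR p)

NOT s AND NOT p
De Morgan's: NOT(OR of terms) = AND of negations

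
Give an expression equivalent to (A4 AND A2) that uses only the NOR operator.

((A4 NOR A4) NOR (A2 NOR A2))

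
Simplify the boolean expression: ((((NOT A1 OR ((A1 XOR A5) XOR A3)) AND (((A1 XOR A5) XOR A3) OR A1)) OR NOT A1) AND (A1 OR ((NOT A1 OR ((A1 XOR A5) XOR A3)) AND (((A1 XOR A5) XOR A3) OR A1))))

By distribution ((E OR v) AND (E OR NOT v) = E) then distribution ((E OR v) AND (E OR NOT v) = E):
= ((A1 XOR A5) XOR A3)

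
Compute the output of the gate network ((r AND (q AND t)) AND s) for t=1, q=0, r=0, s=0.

Substituting: ((0 AND (0 AND 1)) AND 0)
= 0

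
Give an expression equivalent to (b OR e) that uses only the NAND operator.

((b NAND b) NAND (e NAND e))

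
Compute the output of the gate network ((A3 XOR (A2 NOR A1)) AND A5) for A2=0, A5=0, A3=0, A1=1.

Substituting: ((0 XOR (0 NOR 1)) AND 0)
= 0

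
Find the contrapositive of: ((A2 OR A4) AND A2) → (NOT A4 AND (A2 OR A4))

Contrapositive: NOT (NOT A4 AND (A2 OR A4)) → NOT ((A2 OR A4) AND A2)
Note: A statement and its contrapositive are logically equivalent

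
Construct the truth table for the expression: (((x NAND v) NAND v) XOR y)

v | y | x | Output
------------------
0 | 0 | 0 | 1
0 | 0 | 1 | 1
0 | 1 | 0 | 0
0 | 1 | 1 | 0
1 | 0 | 0 | 0
1 | 0 | 1 | 1
1 | 1 | 0 | 1
1 | 1 | 1 | 0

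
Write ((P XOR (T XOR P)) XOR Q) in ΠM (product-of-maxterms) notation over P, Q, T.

ΠM(0, 3, 4, 7) = (P OR Q OR T) AND (P OR NOT Q OR NOT T) AND (NOT P OR Q OR T) AND (NOT P OR NOT Q OR NOT T)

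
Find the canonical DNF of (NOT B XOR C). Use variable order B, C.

(NOT B AND NOT C) OR (B AND C)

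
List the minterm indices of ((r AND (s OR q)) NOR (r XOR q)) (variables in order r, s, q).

Σm(0, 2) = (NOT r AND NOT s AND NOT q) OR (NOT r AND s AND NOT q)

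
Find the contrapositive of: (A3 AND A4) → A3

Contrapositive: NOT A3 → NOT (A3 AND A4)
Note: A statement and its contrapositive are logically equivalent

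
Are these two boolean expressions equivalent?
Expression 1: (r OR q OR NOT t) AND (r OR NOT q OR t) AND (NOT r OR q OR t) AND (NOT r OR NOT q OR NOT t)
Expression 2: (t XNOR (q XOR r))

Yes, they are equivalent — the two output columns agree on all 8 assignments:
r | q | t | Expression 1 | Expression 2
---------------------------------------
0 | 0 | 0 | 1 | 1
0 | 0 | 1 | 0 | 0
0 | 1 | 0 | 0 | 0
0 | 1 | 1 | 1 | 1
1 | 0 | 0 | 0 | 0
1 | 0 | 1 | 1 | 1
1 | 1 | 0 | 1 | 1
1 | 1 | 1 | 0 | 0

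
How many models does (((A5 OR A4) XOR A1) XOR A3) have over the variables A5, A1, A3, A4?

Satisfying assignments: (0,0,0,1), (0,0,1,0), (0,1,0,0), (0,1,1,1), (1,0,0,0), (1,0,0,1), (1,1,1,0), (1,1,1,1)
Count: 8 out of 16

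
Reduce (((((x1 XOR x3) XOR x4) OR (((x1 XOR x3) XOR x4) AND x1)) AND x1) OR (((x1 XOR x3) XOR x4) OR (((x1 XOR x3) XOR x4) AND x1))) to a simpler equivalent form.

By absorption (E OR (E AND v) = E) then absorption (E OR (E AND v) = E):
= ((x1 XOR x3) XOR x4)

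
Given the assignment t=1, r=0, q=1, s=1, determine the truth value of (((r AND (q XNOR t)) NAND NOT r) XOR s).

Substituting: (((0 AND (1 XNOR 1)) NAND NOT 0) XOR 1)
= 0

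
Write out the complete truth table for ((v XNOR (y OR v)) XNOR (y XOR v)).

y | v | Output
--------------
0 | 0 | 0
0 | 1 | 1
1 | 0 | 0
1 | 1 | 0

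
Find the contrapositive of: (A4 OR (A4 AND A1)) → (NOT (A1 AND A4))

Contrapositive: (A1 AND A4) → NOT (A4 OR (A4 AND A1))
Note: A statement and its contrapositive are logically equivalent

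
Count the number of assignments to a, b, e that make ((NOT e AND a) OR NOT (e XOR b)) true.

Satisfying assignments: (0,0,0), (0,1,1), (1,0,0), (1,1,0), (1,1,1)
Count: 5 out of 8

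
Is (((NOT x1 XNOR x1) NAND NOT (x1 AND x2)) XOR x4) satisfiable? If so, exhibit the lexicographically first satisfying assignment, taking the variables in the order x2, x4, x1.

x2=0, x4=0, x1=0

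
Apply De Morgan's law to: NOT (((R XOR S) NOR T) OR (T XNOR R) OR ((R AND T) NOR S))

NOT ((R XOR S) NOR T) AND NOT (T XNOR R) AND NOT ((R AND T) NOR S)
De Morgan's: NOT(OR of terms) = AND of negations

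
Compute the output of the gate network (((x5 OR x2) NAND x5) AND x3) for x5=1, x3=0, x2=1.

Substituting: (((1 OR 1) NAND 1) AND 0)
= 0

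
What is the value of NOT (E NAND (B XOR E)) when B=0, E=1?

Substituting: NOT (1 NAND (0 XOR 1))
= 1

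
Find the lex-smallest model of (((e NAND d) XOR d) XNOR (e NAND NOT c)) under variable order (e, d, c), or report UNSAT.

e=0, d=0, c=0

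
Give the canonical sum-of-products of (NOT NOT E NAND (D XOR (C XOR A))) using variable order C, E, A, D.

Σm(0, 1, 2, 3, 4, 7, 8, 9, 10, 11, 13, 14) = (NOT C AND NOT E AND NOT A AND NOT D) OR (NOT C AND NOT E AND NOT A AND D) OR (NOT C AND NOT E AND A AND NOT D) OR (NOT C AND NOT E AND A AND D) OR (NOT C AND E AND NOT A AND NOT D) OR (NOT C AND E AND A AND D) OR (C AND NOT E AND NOT A AND NOT D) OR (C AND NOT E AND NOT A AND D) OR (C AND NOT E AND A AND NOT D) OR (C AND NOT E AND A AND D) OR (C AND E AND NOT A AND D) OR (C AND E AND A AND NOT D)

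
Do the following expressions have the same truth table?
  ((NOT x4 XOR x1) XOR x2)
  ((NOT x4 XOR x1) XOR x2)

Yes, they are equivalent — the two output columns agree on all 8 assignments:
x4 | x1 | x2 | Expression 1 | Expression 2
------------------------------------------
0 | 0 | 0 | 1 | 1
0 | 0 | 1 | 0 | 0
0 | 1 | 0 | 0 | 0
0 | 1 | 1 | 1 | 1
1 | 0 | 0 | 0 | 0
1 | 0 | 1 | 1 | 1
1 | 1 | 0 | 1 | 1
1 | 1 | 1 | 0 | 0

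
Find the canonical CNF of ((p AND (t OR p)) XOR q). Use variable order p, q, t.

(p OR q OR t) AND (p OR q OR NOT t) AND (NOT p OR NOT q OR t) AND (NOT p OR NOT q OR NOT t)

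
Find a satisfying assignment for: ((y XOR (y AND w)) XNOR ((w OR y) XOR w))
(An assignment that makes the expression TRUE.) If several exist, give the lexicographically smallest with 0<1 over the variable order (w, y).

w=0, y=0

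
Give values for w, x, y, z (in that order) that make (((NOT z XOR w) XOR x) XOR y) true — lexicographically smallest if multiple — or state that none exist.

w=0, x=0, y=0, z=0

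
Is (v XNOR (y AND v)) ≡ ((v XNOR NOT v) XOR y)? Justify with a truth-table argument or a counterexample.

No. Counterexample: with v=0, y=0, Expression 1 = 1 but Expression 2 = 0.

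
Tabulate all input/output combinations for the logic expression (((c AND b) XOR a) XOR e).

a | b | e | c | Output
----------------------
0 | 0 | 0 | 0 | 0
0 | 0 | 0 | 1 | 0
0 | 0 | 1 | 0 | 1
0 | 0 | 1 | 1 | 1
0 | 1 | 0 | 0 | 0
0 | 1 | 0 | 1 | 1
0 | 1 | 1 | 0 | 1
0 | 1 | 1 | 1 | 0
1 | 0 | 0 | 0 | 1
1 | 0 | 0 | 1 | 1
1 | 0 | 1 | 0 | 0
1 | 0 | 1 | 1 | 0
1 | 1 | 0 | 0 | 1
1 | 1 | 0 | 1 | 0
1 | 1 | 1 | 0 | 0
1 | 1 | 1 | 1 | 1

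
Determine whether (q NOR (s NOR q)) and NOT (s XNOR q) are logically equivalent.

No. Counterexample: with s=0, q=1, Expression 1 = 0 but Expression 2 = 1.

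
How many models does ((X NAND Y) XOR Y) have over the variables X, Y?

Satisfying assignments: (0,0), (1,0), (1,1)
Count: 3 out of 4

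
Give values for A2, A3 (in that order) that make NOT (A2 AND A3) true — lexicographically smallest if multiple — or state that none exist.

A2=0, A3=0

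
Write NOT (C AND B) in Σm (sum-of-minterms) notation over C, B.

Σm(0, 1, 2) = (NOT C AND NOT B) OR (NOT C AND B) OR (C AND NOT B)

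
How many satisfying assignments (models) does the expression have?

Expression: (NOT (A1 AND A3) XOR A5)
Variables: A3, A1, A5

Satisfying assignments: (0,0,0), (0,1,0), (1,0,0), (1,1,1)
Count: 4 out of 8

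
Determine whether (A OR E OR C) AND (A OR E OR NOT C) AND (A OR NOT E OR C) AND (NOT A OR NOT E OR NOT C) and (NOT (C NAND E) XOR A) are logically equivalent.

Yes, they are equivalent — the two output columns agree on all 8 assignments:
A | E | C | Expression 1 | Expression 2
---------------------------------------
0 | 0 | 0 | 0 | 0
0 | 0 | 1 | 0 | 0
0 | 1 | 0 | 0 | 0
0 | 1 | 1 | 1 | 1
1 | 0 | 0 | 1 | 1
1 | 0 | 1 | 1 | 1
1 | 1 | 0 | 1 | 1
1 | 1 | 1 | 0 | 0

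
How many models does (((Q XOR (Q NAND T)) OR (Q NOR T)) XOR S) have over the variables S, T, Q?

Satisfying assignments: (0,0,0), (0,1,0), (0,1,1), (1,0,1)
Count: 4 out of 8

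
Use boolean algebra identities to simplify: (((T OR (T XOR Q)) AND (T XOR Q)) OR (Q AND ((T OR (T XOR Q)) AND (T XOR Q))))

By absorption (E OR (E AND v) = E) then absorption (E AND (E OR v) = E):
= (T XOR Q)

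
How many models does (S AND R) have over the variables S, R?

Satisfying assignments: (1,1)
Count: 1 out of 4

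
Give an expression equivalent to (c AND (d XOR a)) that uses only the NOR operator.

((c NOR c) NOR (((((d NOR a) NOR (d NOR a)) NOR ((d NOR a) NOR (d NOR a))) NOR ((((d NOR d) NOR (a NOR a)) NOR ((d NOR d) NOR (a NOR a))) NOR (((d NOR d) NOR (a NOR a)) NOR ((d NOR d) NOR (a NOR a))))) NOR ((((d NOR a) NOR (d NOR a)) NOR ((d NOR a) NOR (d NOR a))) NOR ((((d NOR d) NOR (a NOR a)) NOR ((d NOR d) NOR (a NOR a))) NOR (((d NOR d) NOR (a NOR a)) NOR ((d NOR d) NOR (a NOR a)))))))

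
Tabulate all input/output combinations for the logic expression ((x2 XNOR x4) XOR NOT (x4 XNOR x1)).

x2 | x4 | x1 | Output
---------------------
0 | 0 | 0 | 1
0 | 0 | 1 | 0
0 | 1 | 0 | 1
0 | 1 | 1 | 0
1 | 0 | 0 | 0
1 | 0 | 1 | 1
1 | 1 | 0 | 0
1 | 1 | 1 | 1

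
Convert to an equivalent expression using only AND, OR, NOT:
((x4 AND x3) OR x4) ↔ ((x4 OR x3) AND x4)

(((x4 AND x3) OR x4) AND ((x4 OR x3) AND x4)) OR (NOT ((x4 AND x3) OR x4) AND NOT ((x4 OR x3) AND x4))
(Biconditional = both true or both false)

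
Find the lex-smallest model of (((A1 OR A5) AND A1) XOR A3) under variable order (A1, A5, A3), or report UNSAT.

A1=0, A5=0, A3=1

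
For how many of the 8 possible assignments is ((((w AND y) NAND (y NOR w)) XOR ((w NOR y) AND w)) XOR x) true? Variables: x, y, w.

Satisfying assignments: (0,0,0), (0,0,1), (0,1,0), (0,1,1)
Count: 4 out of 8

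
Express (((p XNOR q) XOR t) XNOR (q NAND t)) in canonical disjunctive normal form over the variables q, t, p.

(NOT q AND NOT t AND NOT p) OR (NOT q AND t AND p) OR (q AND NOT t AND p) OR (q AND t AND p)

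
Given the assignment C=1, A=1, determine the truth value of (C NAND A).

Substituting: (1 NAND 1)
= 0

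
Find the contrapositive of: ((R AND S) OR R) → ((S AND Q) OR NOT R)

Contrapositive: NOT ((S AND Q) OR NOT R) → NOT ((R AND S) OR R)
Note: A statement and its contrapositive are logically equivalent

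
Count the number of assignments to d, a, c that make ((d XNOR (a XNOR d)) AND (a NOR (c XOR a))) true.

No assignment satisfies the expression.
Count: 0 out of 8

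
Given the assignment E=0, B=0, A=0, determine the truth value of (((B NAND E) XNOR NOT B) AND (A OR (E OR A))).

Substituting: (((0 NAND 0) XNOR NOT 0) AND (0 OR (0 OR 0)))
= 0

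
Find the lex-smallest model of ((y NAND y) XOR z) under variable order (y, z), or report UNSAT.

y=0, z=0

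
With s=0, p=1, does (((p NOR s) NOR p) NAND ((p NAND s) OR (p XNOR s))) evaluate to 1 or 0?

Substituting: (((1 NOR 0) NOR 1) NAND ((1 NAND 0) OR (1 XNOR 0)))
= 1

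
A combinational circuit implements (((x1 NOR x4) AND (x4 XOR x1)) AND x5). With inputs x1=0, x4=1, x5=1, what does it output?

Substituting: (((0 NOR 1) AND (1 XOR 0)) AND 1)
= 0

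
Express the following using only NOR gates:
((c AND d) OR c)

((((c NOR c) NOR (d NOR d)) NOR c) NOR (((c NOR c) NOR (d NOR d)) NOR c))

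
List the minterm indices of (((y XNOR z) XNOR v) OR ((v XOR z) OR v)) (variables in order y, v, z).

Σm(1, 2, 3, 4, 5, 6, 7) = (NOT y AND NOT v AND z) OR (NOT y AND v AND NOT z) OR (NOT y AND v AND z) OR (y AND NOT v AND NOT z) OR (y AND NOT v AND z) OR (y AND v AND NOT z) OR (y AND v AND z)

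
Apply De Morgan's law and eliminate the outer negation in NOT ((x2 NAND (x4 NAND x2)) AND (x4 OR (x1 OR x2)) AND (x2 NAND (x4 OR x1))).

NOT (x2 NAND (x4 NAND x2)) OR NOT (x4 OR (x1 OR x2)) OR NOT (x2 NAND (x4 OR x1))
De Morgan's: NOT(AND of terms) = OR of negations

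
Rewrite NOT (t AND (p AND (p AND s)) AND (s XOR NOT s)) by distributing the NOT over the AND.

NOT t OR NOT (p AND (p AND s)) OR NOT (s XOR NOT s)
De Morgan's: NOT(AND of terms) = OR of negations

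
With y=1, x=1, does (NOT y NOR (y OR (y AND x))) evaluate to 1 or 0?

Substituting: (NOT 1 NOR (1 OR (1 AND 1)))
= 0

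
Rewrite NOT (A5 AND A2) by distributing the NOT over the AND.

NOT A5 OR NOT A2
De Morgan's: NOT(AND of terms) = OR of negations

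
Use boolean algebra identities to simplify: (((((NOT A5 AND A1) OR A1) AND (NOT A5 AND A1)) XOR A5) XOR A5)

By XOR self-cancellation ((E XOR v) XOR v = E) then absorption (E AND (E OR v) = E):
= (NOT A5 AND A1)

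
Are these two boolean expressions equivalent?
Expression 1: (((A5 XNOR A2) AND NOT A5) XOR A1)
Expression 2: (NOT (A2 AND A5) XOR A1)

No. Counterexample: with A1=0, A5=0, A2=1, Expression 1 = 0 but Expression 2 = 1.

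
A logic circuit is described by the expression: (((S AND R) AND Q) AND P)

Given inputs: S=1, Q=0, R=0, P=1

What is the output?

Substituting: (((1 AND 0) AND 0) AND 1)
= 0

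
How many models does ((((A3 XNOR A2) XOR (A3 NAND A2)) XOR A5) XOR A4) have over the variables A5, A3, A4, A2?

Satisfying assignments: (0,0,0,1), (0,0,1,0), (0,1,0,0), (0,1,0,1), (1,0,0,0), (1,0,1,1), (1,1,1,0), (1,1,1,1)
Count: 8 out of 16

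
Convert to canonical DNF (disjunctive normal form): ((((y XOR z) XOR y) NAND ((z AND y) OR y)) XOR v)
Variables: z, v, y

(NOT z AND NOT v AND NOT y) OR (NOT z AND NOT v AND y) OR (z AND NOT v AND NOT y) OR (z AND v AND y)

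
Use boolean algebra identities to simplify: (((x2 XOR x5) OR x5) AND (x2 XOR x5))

By absorption (E AND (E OR v) = E):
= (x2 XOR x5)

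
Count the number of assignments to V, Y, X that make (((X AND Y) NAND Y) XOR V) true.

Satisfying assignments: (0,0,0), (0,0,1), (0,1,0), (1,1,1)
Count: 4 out of 8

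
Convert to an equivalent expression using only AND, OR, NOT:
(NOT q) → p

q OR p
(Implication elimination: A → B = NOT A OR B)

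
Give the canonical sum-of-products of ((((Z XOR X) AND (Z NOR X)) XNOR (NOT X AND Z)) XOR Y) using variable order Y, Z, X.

Σm(0, 1, 3, 6) = (NOT Y AND NOT Z AND NOT X) OR (NOT Y AND NOT Z AND X) OR (NOT Y AND Z AND X) OR (Y AND Z AND NOT X)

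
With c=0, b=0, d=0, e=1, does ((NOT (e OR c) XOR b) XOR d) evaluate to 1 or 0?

Substituting: ((NOT (1 OR 0) XOR 0) XOR 0)
= 0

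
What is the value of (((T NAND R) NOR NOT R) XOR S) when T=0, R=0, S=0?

Substituting: (((0 NAND 0) NOR NOT 0) XOR 0)
= 0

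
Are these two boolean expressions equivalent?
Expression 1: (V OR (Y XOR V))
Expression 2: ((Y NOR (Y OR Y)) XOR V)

No. Counterexample: with Y=0, V=0, Expression 1 = 0 but Expression 2 = 1.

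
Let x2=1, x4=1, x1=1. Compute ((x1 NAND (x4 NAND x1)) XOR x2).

Substituting: ((1 NAND (1 NAND 1)) XOR 1)
= 0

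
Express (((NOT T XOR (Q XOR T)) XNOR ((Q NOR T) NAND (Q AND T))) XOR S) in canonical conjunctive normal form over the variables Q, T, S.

(Q OR T OR NOT S) AND (Q OR NOT T OR NOT S) AND (NOT Q OR T OR S) AND (NOT Q OR NOT T OR S)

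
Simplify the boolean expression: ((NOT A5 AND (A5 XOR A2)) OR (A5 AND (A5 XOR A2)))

By distribution ((E AND v) OR (E AND NOT v) = E):
= (A5 XOR A2)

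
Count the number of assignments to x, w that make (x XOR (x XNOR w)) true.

Satisfying assignments: (0,0), (1,0)
Count: 2 out of 4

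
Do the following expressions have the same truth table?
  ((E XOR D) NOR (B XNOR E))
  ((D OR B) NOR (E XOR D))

No. Counterexample: with B=0, E=0, D=0, Expression 1 = 0 but Expression 2 = 1.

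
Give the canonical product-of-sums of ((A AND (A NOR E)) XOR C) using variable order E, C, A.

ΠM(0, 1, 4, 5) = (E OR C OR A) AND (E OR C OR NOT A) AND (NOT E OR C OR A) AND (NOT E OR C OR NOT A)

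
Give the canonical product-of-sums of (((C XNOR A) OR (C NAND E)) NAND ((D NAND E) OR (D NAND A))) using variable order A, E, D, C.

ΠM(0, 1, 2, 3, 4, 6, 8, 9, 10, 11, 12, 13) = (A OR E OR D OR C) AND (A OR E OR D OR NOT C) AND (A OR E OR NOT D OR C) AND (A OR E OR NOT D OR NOT C) AND (A OR NOT E OR D OR C) AND (A OR NOT E OR NOT D OR C) AND (NOT A OR E OR D OR C) AND (NOT A OR E OR D OR NOT C) AND (NOT A OR E OR NOT D OR C) AND (NOT A OR E OR NOT D OR NOT C) AND (NOT A OR NOT E OR D OR C) AND (NOT A OR NOT E OR D OR NOT C)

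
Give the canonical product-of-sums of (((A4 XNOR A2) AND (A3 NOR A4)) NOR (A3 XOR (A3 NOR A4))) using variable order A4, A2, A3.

ΠM(0, 1, 2, 3, 5, 7) = (A4 OR A2 OR A3) AND (A4 OR A2 OR NOT A3) AND (A4 OR NOT A2 OR A3) AND (A4 OR NOT A2 OR NOT A3) AND (NOT A4 OR A2 OR NOT A3) AND (NOT A4 OR NOT A2 OR NOT A3)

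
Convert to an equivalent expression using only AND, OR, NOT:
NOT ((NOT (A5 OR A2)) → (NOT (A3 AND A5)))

(NOT (A5 OR A2)) AND (A3 AND A5)
(Negated implication: NOT(A → B) = A AND NOT B)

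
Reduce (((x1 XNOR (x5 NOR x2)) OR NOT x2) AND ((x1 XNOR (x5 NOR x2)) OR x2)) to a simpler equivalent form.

By distribution ((E OR v) AND (E OR NOT v) = E):
= (x1 XNOR (x5 NOR x2))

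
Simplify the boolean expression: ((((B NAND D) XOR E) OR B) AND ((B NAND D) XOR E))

By absorption (E AND (E OR v) = E):
= ((B NAND D) XOR E)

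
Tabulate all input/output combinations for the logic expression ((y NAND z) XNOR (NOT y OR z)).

z | y | Output
--------------
0 | 0 | 1
0 | 1 | 0
1 | 0 | 1
1 | 1 | 0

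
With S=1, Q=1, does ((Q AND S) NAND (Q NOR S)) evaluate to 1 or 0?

Substituting: ((1 AND 1) NAND (1 NOR 1))
= 1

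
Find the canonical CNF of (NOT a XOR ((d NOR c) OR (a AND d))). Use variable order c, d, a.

(c OR d OR a) AND (NOT c OR d OR NOT a)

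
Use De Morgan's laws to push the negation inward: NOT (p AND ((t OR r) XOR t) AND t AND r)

NOT p OR NOT ((t OR r) XOR t) OR NOT t OR NOT r
De Morgan's: NOT(AND of terms) = OR of negations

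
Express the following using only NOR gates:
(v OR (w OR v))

((v NOR ((w NOR v) NOR (w NOR v))) NOR (v NOR ((w NOR v) NOR (w NOR v))))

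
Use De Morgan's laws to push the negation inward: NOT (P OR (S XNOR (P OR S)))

NOT P AND NOT (S XNOR (P OR S))
De Morgan's: NOT(OR of terms) = AND of negations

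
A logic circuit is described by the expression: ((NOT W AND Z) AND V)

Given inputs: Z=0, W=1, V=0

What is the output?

Substituting: ((NOT 1 AND 0) AND 0)
= 0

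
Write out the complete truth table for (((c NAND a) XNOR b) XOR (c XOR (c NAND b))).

c | a | b | Output
------------------
0 | 0 | 0 | 1
0 | 0 | 1 | 0
0 | 1 | 0 | 1
0 | 1 | 1 | 0
1 | 0 | 0 | 0
1 | 0 | 1 | 0
1 | 1 | 0 | 1
1 | 1 | 1 | 1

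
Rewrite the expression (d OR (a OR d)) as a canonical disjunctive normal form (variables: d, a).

(NOT d AND a) OR (d AND NOT a) OR (d AND a)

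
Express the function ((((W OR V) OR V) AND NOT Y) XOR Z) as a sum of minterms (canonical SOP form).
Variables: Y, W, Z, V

Σm(1, 2, 4, 5, 10, 11, 14, 15) = (NOT Y AND NOT W AND NOT Z AND V) OR (NOT Y AND NOT W AND Z AND NOT V) OR (NOT Y AND W AND NOT Z AND NOT V) OR (NOT Y AND W AND NOT Z AND V) OR (Y AND NOT W AND Z AND NOT V) OR (Y AND NOT W AND Z AND V) OR (Y AND W AND Z AND NOT V) OR (Y AND W AND Z AND V)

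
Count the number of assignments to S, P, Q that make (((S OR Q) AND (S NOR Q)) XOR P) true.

Satisfying assignments: (0,1,0), (0,1,1), (1,1,0), (1,1,1)
Count: 4 out of 8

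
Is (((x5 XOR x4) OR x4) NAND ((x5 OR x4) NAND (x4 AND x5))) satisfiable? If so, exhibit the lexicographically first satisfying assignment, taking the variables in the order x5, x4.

x5=0, x4=0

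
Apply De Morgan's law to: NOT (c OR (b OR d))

NOT c AND NOT (b OR d)
De Morgan's: NOT(OR of terms) = AND of negations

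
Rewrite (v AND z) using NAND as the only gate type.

((v NAND z) NAND (v NAND z))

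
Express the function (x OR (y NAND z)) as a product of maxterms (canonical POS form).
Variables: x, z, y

ΠM(3) = (x OR NOT z OR NOT y)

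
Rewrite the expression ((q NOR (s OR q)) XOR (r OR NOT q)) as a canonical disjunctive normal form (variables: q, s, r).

(NOT q AND s AND NOT r) OR (NOT q AND s AND r) OR (q AND NOT s AND r) OR (q AND s AND r)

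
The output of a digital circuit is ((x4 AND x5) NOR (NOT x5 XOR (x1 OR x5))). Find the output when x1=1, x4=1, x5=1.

Substituting: ((1 AND 1) NOR (NOT 1 XOR (1 OR 1)))
= 0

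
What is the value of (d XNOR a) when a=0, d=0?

Substituting: (0 XNOR 0)
= 1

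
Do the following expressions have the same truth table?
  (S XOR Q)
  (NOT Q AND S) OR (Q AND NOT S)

Yes, they are equivalent — the two output columns agree on all 4 assignments:
Q | S | Expression 1 | Expression 2
-----------------------------------
0 | 0 | 0 | 0
0 | 1 | 1 | 1
1 | 0 | 1 | 1
1 | 1 | 0 | 0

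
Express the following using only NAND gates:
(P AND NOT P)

((P NAND (P NAND P)) NAND (P NAND (P NAND P)))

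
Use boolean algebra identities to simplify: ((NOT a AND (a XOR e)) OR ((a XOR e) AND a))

By distribution ((E AND v) OR (E AND NOT v) = E):
= (a XOR e)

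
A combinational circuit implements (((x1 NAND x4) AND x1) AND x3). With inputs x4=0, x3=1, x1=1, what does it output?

Substituting: (((1 NAND 0) AND 1) AND 1)
= 1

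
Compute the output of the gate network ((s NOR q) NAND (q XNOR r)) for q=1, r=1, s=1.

Substituting: ((1 NOR 1) NAND (1 XNOR 1))
= 1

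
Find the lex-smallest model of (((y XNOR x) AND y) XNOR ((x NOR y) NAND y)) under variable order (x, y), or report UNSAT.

x=1, y=1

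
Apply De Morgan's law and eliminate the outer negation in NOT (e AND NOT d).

NOT e OR d
De Morgan's: NOT(AND of terms) = OR of negations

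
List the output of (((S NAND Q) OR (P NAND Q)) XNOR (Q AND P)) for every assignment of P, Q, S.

P | Q | S | Output
------------------
0 | 0 | 0 | 0
0 | 0 | 1 | 0
0 | 1 | 0 | 0
0 | 1 | 1 | 0
1 | 0 | 0 | 0
1 | 0 | 1 | 0
1 | 1 | 0 | 1
1 | 1 | 1 | 0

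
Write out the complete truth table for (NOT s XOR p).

p | s | Output
--------------
0 | 0 | 1
0 | 1 | 0
1 | 0 | 0
1 | 1 | 1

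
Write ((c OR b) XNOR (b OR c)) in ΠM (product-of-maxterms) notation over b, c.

ΠM() = TRUE (no maxterms)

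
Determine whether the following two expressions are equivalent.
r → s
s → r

No, Converse is not equivalent to original (counterexample: s=0, p=0, r=1)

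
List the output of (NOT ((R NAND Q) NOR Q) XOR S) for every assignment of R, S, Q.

R | S | Q | Output
------------------
0 | 0 | 0 | 1
0 | 0 | 1 | 1
0 | 1 | 0 | 0
0 | 1 | 1 | 0
1 | 0 | 0 | 1
1 | 0 | 1 | 1
1 | 1 | 0 | 0
1 | 1 | 1 | 0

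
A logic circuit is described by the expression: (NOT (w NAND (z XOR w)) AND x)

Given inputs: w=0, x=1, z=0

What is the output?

Substituting: (NOT (0 NAND (0 XOR 0)) AND 1)
= 0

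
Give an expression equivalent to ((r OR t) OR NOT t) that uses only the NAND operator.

((((r NAND r) NAND (t NAND t)) NAND ((r NAND r) NAND (t NAND t))) NAND ((t NAND t) NAND (t NAND t)))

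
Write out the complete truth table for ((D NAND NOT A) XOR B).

D | B | A | Output
------------------
0 | 0 | 0 | 1
0 | 0 | 1 | 1
0 | 1 | 0 | 0
0 | 1 | 1 | 0
1 | 0 | 0 | 0
1 | 0 | 1 | 1
1 | 1 | 0 | 1
1 | 1 | 1 | 0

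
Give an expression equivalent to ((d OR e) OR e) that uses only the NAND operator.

((((d NAND d) NAND (e NAND e)) NAND ((d NAND d) NAND (e NAND e))) NAND (e NAND e))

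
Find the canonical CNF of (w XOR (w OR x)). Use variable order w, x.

(w OR x) AND (NOT w OR x) AND (NOT w OR NOT x)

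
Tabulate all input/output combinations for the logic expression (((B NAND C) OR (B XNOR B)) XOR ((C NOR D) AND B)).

B | C | D | Output
------------------
0 | 0 | 0 | 1
0 | 0 | 1 | 1
0 | 1 | 0 | 1
0 | 1 | 1 | 1
1 | 0 | 0 | 0
1 | 0 | 1 | 1
1 | 1 | 0 | 1
1 | 1 | 1 | 1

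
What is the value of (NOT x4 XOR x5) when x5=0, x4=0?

Substituting: (NOT 0 XOR 0)
= 1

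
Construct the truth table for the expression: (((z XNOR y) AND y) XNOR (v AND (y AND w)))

w | y | z | v | Output
----------------------
0 | 0 | 0 | 0 | 1
0 | 0 | 0 | 1 | 1
0 | 0 | 1 | 0 | 1
0 | 0 | 1 | 1 | 1
0 | 1 | 0 | 0 | 1
0 | 1 | 0 | 1 | 1
0 | 1 | 1 | 0 | 0
0 | 1 | 1 | 1 | 0
1 | 0 | 0 | 0 | 1
1 | 0 | 0 | 1 | 1
1 | 0 | 1 | 0 | 1
1 | 0 | 1 | 1 | 1
1 | 1 | 0 | 0 | 1
1 | 1 | 0 | 1 | 0
1 | 1 | 1 | 0 | 0
1 | 1 | 1 | 1 | 1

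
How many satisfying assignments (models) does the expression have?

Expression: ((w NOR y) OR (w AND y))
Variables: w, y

Satisfying assignments: (0,0), (1,1)
Count: 2 out of 4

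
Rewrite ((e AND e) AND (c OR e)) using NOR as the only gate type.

((((e NOR e) NOR (e NOR e)) NOR ((e NOR e) NOR (e NOR e))) NOR (((c NOR e) NOR (c NOR e)) NOR ((c NOR e) NOR (c NOR e))))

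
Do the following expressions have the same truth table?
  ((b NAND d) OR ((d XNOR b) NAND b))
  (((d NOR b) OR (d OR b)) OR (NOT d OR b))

No. Counterexample: with b=1, d=1, Expression 1 = 0 but Expression 2 = 1.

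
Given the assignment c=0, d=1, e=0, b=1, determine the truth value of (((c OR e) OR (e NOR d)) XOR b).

Substituting: (((0 OR 0) OR (0 NOR 1)) XOR 1)
= 1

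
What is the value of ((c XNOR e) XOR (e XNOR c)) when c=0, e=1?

Substituting: ((0 XNOR 1) XOR (1 XNOR 0))
= 0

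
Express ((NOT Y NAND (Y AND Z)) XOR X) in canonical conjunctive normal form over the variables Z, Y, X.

(Z OR Y OR NOT X) AND (Z OR NOT Y OR NOT X) AND (NOT Z OR Y OR NOT X) AND (NOT Z OR NOT Y OR NOT X)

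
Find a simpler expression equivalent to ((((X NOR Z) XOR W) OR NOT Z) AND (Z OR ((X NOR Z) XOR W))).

By distribution ((E OR v) AND (E OR NOT v) = E):
= ((X NOR Z) XOR W)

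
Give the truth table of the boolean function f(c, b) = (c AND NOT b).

c | b | Output
--------------
0 | 0 | 0
0 | 1 | 0
1 | 0 | 1
1 | 1 | 0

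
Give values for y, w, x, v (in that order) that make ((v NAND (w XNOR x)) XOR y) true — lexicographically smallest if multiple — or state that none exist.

y=0, w=0, x=0, v=0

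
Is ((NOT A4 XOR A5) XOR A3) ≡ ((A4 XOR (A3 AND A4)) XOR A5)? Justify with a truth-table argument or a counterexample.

No. Counterexample: with A5=0, A3=0, A4=0, Expression 1 = 1 but Expression 2 = 0.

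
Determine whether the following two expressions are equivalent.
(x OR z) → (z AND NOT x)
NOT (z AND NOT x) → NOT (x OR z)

Yes, Contrapositive is always equivalent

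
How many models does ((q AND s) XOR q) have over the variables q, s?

Satisfying assignments: (1,0)
Count: 1 out of 4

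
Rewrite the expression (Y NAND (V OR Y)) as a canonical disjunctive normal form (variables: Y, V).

(NOT Y AND NOT V) OR (NOT Y AND V)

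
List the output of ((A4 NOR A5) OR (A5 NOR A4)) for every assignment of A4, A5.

A4 | A5 | Output
----------------
0 | 0 | 1
0 | 1 | 0
1 | 0 | 0
1 | 1 | 0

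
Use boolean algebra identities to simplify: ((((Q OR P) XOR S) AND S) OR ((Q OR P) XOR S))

By absorption (E OR (E AND v) = E):
= ((Q OR P) XOR S)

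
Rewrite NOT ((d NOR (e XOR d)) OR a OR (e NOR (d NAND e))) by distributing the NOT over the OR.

NOT (d NOR (e XOR d)) AND NOT a AND NOT (e NOR (d NAND e))
De Morgan's: NOT(OR of terms) = AND of negations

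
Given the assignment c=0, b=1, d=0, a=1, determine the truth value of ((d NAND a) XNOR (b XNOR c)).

Substituting: ((0 NAND 1) XNOR (1 XNOR 0))
= 0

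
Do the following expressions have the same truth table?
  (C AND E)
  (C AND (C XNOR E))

Yes, they are equivalent — the two output columns agree on all 4 assignments:
C | E | Expression 1 | Expression 2
-----------------------------------
0 | 0 | 0 | 0
0 | 1 | 0 | 0
1 | 0 | 0 | 0
1 | 1 | 1 | 1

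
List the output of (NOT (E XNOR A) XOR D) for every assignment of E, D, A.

E | D | A | Output
------------------
0 | 0 | 0 | 0
0 | 0 | 1 | 1
0 | 1 | 0 | 1
0 | 1 | 1 | 0
1 | 0 | 0 | 1
1 | 0 | 1 | 0
1 | 1 | 0 | 0
1 | 1 | 1 | 1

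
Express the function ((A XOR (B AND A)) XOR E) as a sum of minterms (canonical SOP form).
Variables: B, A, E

Σm(1, 2, 5, 7) = (NOT B AND NOT A AND E) OR (NOT B AND A AND NOT E) OR (B AND NOT A AND E) OR (B AND A AND E)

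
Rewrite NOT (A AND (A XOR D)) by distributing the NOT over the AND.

NOT A OR NOT (A XOR D)
De Morgan's: NOT(AND of terms) = OR of negations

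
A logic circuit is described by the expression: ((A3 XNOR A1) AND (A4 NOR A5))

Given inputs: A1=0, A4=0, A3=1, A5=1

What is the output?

Substituting: ((1 XNOR 0) AND (0 NOR 1))
= 0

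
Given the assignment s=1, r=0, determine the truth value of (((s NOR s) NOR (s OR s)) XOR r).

Substituting: (((1 NOR 1) NOR (1 OR 1)) XOR 0)
= 0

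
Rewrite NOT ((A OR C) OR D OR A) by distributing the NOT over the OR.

NOT (A OR C) AND NOT D AND NOT A
De Morgan's: NOT(OR of terms) = AND of negations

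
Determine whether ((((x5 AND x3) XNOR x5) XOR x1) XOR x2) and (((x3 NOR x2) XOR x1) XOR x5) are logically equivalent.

No. Counterexample: with x1=0, x2=0, x5=0, x3=1, Expression 1 = 1 but Expression 2 = 0.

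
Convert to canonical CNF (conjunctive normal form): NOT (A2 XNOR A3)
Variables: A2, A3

(A2 OR A3) AND (NOT A2 OR NOT A3)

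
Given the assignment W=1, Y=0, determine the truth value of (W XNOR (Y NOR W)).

Substituting: (1 XNOR (0 NOR 1))
= 0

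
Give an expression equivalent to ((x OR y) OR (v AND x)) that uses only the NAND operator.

((((x NAND x) NAND (y NAND y)) NAND ((x NAND x) NAND (y NAND y))) NAND (((v NAND x) NAND (v NAND x)) NAND ((v NAND x) NAND (v NAND x))))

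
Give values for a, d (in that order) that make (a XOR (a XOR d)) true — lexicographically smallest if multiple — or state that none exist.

a=0, d=1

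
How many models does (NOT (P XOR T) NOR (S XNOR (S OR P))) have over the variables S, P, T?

Satisfying assignments: (0,1,0)
Count: 1 out of 8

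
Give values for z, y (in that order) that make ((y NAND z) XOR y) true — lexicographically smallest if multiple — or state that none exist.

z=0, y=0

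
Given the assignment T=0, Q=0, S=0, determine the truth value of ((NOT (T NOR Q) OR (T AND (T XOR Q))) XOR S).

Substituting: ((NOT (0 NOR 0) OR (0 AND (0 XOR 0))) XOR 0)
= 0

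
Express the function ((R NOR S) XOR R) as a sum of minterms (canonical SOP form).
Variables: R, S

Σm(0, 2, 3) = (NOT R AND NOT S) OR (R AND NOT S) OR (R AND S)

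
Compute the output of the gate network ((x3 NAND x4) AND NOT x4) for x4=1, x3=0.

Substituting: ((0 NAND 1) AND NOT 1)
= 0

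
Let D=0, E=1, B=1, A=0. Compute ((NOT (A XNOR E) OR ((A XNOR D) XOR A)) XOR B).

Substituting: ((NOT (0 XNOR 1) OR ((0 XNOR 0) XOR 0)) XOR 1)
= 0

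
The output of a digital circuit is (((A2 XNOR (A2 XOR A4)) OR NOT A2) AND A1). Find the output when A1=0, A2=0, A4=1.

Substituting: (((0 XNOR (0 XOR 1)) OR NOT 0) AND 0)
= 0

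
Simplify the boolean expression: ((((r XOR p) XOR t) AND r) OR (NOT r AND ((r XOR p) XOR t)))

By distribution ((E AND v) OR (E AND NOT v) = E):
= ((r XOR p) XOR t)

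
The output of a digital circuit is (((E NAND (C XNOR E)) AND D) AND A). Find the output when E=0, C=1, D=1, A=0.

Substituting: (((0 NAND (1 XNOR 0)) AND 1) AND 0)
= 0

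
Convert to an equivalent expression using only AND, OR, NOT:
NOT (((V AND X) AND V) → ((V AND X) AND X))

((V AND X) AND V) AND NOT ((V AND X) AND X)
(Negated implication: NOT(A → B) = A AND NOT B)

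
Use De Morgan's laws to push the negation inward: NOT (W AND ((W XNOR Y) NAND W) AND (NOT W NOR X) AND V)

NOT W OR NOT ((W XNOR Y) NAND W) OR NOT (NOT W NOR X) OR NOT V
De Morgan's: NOT(AND of terms) = OR of negations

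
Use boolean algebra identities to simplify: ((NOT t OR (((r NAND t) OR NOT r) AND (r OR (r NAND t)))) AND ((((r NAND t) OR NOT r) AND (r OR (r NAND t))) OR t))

By distribution ((E OR v) AND (E OR NOT v) = E) then distribution ((E OR v) AND (E OR NOT v) = E):
= (r NAND t)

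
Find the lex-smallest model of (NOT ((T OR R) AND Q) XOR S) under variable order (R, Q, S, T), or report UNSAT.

R=0, Q=0, S=0, T=0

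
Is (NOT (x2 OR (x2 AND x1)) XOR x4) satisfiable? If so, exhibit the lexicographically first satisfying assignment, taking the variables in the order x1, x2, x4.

x1=0, x2=0, x4=0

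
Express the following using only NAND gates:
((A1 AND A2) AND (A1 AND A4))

((((A1 NAND A2) NAND (A1 NAND A2)) NAND ((A1 NAND A4) NAND (A1 NAND A4))) NAND (((A1 NAND A2) NAND (A1 NAND A2)) NAND ((A1 NAND A4) NAND (A1 NAND A4))))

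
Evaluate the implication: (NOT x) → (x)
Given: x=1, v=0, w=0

Antecedent (NOT x) = 0; consequent (x) = 1.
0 → 1 = 1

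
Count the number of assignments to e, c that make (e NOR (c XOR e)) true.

Satisfying assignments: (0,0)
Count: 1 out of 4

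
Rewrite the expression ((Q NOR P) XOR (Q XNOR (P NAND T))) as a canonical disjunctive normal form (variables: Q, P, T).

(NOT Q AND NOT P AND NOT T) OR (NOT Q AND NOT P AND T) OR (NOT Q AND P AND T) OR (Q AND NOT P AND NOT T) OR (Q AND NOT P AND T) OR (Q AND P AND NOT T)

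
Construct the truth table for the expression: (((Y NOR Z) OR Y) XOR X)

Y | Z | X | Output
------------------
0 | 0 | 0 | 1
0 | 0 | 1 | 0
0 | 1 | 0 | 0
0 | 1 | 1 | 1
1 | 0 | 0 | 1
1 | 0 | 1 | 0
1 | 1 | 0 | 1
1 | 1 | 1 | 0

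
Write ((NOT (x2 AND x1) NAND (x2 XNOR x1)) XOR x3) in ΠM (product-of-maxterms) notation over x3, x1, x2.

ΠM(0, 5, 6, 7) = (x3 OR x1 OR x2) AND (NOT x3 OR x1 OR NOT x2) AND (NOT x3 OR NOT x1 OR x2) AND (NOT x3 OR NOT x1 OR NOT x2)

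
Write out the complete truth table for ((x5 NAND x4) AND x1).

x4 | x1 | x5 | Output
---------------------
0 | 0 | 0 | 0
0 | 0 | 1 | 0
0 | 1 | 0 | 1
0 | 1 | 1 | 1
1 | 0 | 0 | 0
1 | 0 | 1 | 0
1 | 1 | 0 | 1
1 | 1 | 1 | 0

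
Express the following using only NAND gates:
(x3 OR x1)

((x3 NAND x3) NAND (x1 NAND x1))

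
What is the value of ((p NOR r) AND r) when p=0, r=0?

Substituting: ((0 NOR 0) AND 0)
= 0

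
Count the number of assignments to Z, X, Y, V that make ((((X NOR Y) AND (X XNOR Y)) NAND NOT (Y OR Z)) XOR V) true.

Satisfying assignments: (0,0,0,1), (0,0,1,0), (0,1,0,0), (0,1,1,0), (1,0,0,0), (1,0,1,0), (1,1,0,0), (1,1,1,0)
Count: 8 out of 16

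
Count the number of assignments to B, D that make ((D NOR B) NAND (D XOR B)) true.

Satisfying assignments: (0,0), (0,1), (1,0), (1,1)
Count: 4 out of 4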